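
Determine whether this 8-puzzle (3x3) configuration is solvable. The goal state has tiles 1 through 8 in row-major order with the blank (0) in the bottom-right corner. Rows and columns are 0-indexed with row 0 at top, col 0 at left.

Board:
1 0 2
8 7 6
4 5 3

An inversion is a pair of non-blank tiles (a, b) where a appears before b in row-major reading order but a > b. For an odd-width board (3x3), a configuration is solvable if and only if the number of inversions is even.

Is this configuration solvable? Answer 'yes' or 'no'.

Inversions (pairs i<j in row-major order where tile[i] > tile[j] > 0): 14
14 is even, so the puzzle is solvable.

Answer: yes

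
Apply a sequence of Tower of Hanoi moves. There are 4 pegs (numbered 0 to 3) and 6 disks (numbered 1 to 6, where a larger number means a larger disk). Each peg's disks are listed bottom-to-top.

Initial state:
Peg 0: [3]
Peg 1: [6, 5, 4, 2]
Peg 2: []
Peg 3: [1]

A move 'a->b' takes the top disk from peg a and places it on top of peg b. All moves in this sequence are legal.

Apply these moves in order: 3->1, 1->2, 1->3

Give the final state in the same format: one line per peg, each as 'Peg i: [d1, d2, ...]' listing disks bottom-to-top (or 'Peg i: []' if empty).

Answer: Peg 0: [3]
Peg 1: [6, 5, 4]
Peg 2: [1]
Peg 3: [2]

Derivation:
After move 1 (3->1):
Peg 0: [3]
Peg 1: [6, 5, 4, 2, 1]
Peg 2: []
Peg 3: []

After move 2 (1->2):
Peg 0: [3]
Peg 1: [6, 5, 4, 2]
Peg 2: [1]
Peg 3: []

After move 3 (1->3):
Peg 0: [3]
Peg 1: [6, 5, 4]
Peg 2: [1]
Peg 3: [2]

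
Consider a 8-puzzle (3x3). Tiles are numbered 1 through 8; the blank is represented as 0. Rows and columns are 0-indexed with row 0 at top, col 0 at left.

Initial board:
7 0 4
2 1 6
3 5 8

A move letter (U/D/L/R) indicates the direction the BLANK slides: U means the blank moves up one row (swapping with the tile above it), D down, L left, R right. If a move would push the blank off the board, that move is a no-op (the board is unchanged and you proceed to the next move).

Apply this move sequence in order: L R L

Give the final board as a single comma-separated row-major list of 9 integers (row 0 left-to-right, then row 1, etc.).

Answer: 0, 7, 4, 2, 1, 6, 3, 5, 8

Derivation:
After move 1 (L):
0 7 4
2 1 6
3 5 8

After move 2 (R):
7 0 4
2 1 6
3 5 8

After move 3 (L):
0 7 4
2 1 6
3 5 8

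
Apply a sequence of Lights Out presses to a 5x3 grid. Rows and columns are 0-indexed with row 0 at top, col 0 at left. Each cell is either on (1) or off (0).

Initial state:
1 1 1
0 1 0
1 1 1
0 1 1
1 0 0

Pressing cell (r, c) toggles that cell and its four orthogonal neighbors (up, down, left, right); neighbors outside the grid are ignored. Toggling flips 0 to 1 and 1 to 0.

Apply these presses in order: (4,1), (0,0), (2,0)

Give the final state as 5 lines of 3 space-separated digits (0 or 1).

Answer: 0 0 1
0 1 0
0 0 1
1 0 1
0 1 1

Derivation:
After press 1 at (4,1):
1 1 1
0 1 0
1 1 1
0 0 1
0 1 1

After press 2 at (0,0):
0 0 1
1 1 0
1 1 1
0 0 1
0 1 1

After press 3 at (2,0):
0 0 1
0 1 0
0 0 1
1 0 1
0 1 1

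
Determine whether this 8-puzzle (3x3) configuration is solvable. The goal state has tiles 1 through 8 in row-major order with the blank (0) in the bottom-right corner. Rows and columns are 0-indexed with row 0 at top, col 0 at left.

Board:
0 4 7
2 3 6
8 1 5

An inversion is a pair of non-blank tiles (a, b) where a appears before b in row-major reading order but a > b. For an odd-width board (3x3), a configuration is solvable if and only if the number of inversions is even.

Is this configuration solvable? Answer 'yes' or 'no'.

Inversions (pairs i<j in row-major order where tile[i] > tile[j] > 0): 14
14 is even, so the puzzle is solvable.

Answer: yes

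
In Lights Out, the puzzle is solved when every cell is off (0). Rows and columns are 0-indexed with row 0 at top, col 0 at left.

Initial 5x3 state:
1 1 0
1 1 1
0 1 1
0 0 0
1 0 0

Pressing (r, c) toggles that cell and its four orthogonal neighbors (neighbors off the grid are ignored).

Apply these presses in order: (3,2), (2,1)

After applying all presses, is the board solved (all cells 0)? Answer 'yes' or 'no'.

After press 1 at (3,2):
1 1 0
1 1 1
0 1 0
0 1 1
1 0 1

After press 2 at (2,1):
1 1 0
1 0 1
1 0 1
0 0 1
1 0 1

Lights still on: 9

Answer: no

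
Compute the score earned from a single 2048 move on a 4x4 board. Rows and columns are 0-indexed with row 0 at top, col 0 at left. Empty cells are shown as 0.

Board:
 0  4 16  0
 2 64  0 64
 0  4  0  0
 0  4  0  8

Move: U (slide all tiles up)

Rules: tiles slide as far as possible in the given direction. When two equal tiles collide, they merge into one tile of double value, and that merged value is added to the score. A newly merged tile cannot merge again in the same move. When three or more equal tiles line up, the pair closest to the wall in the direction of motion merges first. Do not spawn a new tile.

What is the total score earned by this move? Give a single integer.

Answer: 8

Derivation:
Slide up:
col 0: [0, 2, 0, 0] -> [2, 0, 0, 0]  score +0 (running 0)
col 1: [4, 64, 4, 4] -> [4, 64, 8, 0]  score +8 (running 8)
col 2: [16, 0, 0, 0] -> [16, 0, 0, 0]  score +0 (running 8)
col 3: [0, 64, 0, 8] -> [64, 8, 0, 0]  score +0 (running 8)
Board after move:
 2  4 16 64
 0 64  0  8
 0  8  0  0
 0  0  0  0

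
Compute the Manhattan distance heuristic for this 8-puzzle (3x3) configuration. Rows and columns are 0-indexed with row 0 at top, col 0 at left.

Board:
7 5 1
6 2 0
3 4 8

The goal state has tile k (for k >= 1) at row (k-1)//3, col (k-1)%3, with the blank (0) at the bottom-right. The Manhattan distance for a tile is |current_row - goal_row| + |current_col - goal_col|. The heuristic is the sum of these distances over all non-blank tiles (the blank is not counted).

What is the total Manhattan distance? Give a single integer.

Answer: 15

Derivation:
Tile 7: (0,0)->(2,0) = 2
Tile 5: (0,1)->(1,1) = 1
Tile 1: (0,2)->(0,0) = 2
Tile 6: (1,0)->(1,2) = 2
Tile 2: (1,1)->(0,1) = 1
Tile 3: (2,0)->(0,2) = 4
Tile 4: (2,1)->(1,0) = 2
Tile 8: (2,2)->(2,1) = 1
Sum: 2 + 1 + 2 + 2 + 1 + 4 + 2 + 1 = 15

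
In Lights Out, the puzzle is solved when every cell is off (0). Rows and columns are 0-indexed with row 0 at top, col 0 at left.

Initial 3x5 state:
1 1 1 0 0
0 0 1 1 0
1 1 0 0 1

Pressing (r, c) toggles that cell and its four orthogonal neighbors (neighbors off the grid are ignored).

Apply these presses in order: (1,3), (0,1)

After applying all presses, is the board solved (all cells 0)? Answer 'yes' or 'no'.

Answer: no

Derivation:
After press 1 at (1,3):
1 1 1 1 0
0 0 0 0 1
1 1 0 1 1

After press 2 at (0,1):
0 0 0 1 0
0 1 0 0 1
1 1 0 1 1

Lights still on: 7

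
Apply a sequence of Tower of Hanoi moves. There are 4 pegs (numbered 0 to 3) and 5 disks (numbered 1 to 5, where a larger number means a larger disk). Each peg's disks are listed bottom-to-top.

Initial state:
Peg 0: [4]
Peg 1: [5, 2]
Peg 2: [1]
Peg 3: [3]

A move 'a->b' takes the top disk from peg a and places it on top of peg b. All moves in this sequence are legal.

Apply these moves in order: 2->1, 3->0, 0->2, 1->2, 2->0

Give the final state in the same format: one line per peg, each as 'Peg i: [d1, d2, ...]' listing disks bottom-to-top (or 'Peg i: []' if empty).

Answer: Peg 0: [4, 1]
Peg 1: [5, 2]
Peg 2: [3]
Peg 3: []

Derivation:
After move 1 (2->1):
Peg 0: [4]
Peg 1: [5, 2, 1]
Peg 2: []
Peg 3: [3]

After move 2 (3->0):
Peg 0: [4, 3]
Peg 1: [5, 2, 1]
Peg 2: []
Peg 3: []

After move 3 (0->2):
Peg 0: [4]
Peg 1: [5, 2, 1]
Peg 2: [3]
Peg 3: []

After move 4 (1->2):
Peg 0: [4]
Peg 1: [5, 2]
Peg 2: [3, 1]
Peg 3: []

After move 5 (2->0):
Peg 0: [4, 1]
Peg 1: [5, 2]
Peg 2: [3]
Peg 3: []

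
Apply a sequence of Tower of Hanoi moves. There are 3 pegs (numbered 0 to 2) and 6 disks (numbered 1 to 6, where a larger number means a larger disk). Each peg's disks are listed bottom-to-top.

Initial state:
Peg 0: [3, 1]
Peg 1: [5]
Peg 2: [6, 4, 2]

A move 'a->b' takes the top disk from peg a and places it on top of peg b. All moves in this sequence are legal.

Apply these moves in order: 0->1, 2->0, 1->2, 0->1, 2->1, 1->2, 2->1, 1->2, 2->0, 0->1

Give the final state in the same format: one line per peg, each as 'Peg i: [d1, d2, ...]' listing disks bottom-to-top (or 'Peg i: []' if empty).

After move 1 (0->1):
Peg 0: [3]
Peg 1: [5, 1]
Peg 2: [6, 4, 2]

After move 2 (2->0):
Peg 0: [3, 2]
Peg 1: [5, 1]
Peg 2: [6, 4]

After move 3 (1->2):
Peg 0: [3, 2]
Peg 1: [5]
Peg 2: [6, 4, 1]

After move 4 (0->1):
Peg 0: [3]
Peg 1: [5, 2]
Peg 2: [6, 4, 1]

After move 5 (2->1):
Peg 0: [3]
Peg 1: [5, 2, 1]
Peg 2: [6, 4]

After move 6 (1->2):
Peg 0: [3]
Peg 1: [5, 2]
Peg 2: [6, 4, 1]

After move 7 (2->1):
Peg 0: [3]
Peg 1: [5, 2, 1]
Peg 2: [6, 4]

After move 8 (1->2):
Peg 0: [3]
Peg 1: [5, 2]
Peg 2: [6, 4, 1]

After move 9 (2->0):
Peg 0: [3, 1]
Peg 1: [5, 2]
Peg 2: [6, 4]

After move 10 (0->1):
Peg 0: [3]
Peg 1: [5, 2, 1]
Peg 2: [6, 4]

Answer: Peg 0: [3]
Peg 1: [5, 2, 1]
Peg 2: [6, 4]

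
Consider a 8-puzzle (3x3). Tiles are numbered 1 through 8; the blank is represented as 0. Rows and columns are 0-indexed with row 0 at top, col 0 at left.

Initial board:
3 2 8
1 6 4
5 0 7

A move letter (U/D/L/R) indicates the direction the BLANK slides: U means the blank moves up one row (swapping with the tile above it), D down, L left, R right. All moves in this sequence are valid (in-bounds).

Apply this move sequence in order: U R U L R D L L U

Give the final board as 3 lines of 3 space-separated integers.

After move 1 (U):
3 2 8
1 0 4
5 6 7

After move 2 (R):
3 2 8
1 4 0
5 6 7

After move 3 (U):
3 2 0
1 4 8
5 6 7

After move 4 (L):
3 0 2
1 4 8
5 6 7

After move 5 (R):
3 2 0
1 4 8
5 6 7

After move 6 (D):
3 2 8
1 4 0
5 6 7

After move 7 (L):
3 2 8
1 0 4
5 6 7

After move 8 (L):
3 2 8
0 1 4
5 6 7

After move 9 (U):
0 2 8
3 1 4
5 6 7

Answer: 0 2 8
3 1 4
5 6 7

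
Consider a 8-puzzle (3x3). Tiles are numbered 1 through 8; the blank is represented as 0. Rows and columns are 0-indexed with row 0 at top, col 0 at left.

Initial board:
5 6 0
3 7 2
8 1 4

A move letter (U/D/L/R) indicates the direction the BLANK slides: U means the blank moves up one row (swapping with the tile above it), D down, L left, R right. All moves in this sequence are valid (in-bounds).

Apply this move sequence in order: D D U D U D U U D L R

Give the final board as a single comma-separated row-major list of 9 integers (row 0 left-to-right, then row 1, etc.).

After move 1 (D):
5 6 2
3 7 0
8 1 4

After move 2 (D):
5 6 2
3 7 4
8 1 0

After move 3 (U):
5 6 2
3 7 0
8 1 4

After move 4 (D):
5 6 2
3 7 4
8 1 0

After move 5 (U):
5 6 2
3 7 0
8 1 4

After move 6 (D):
5 6 2
3 7 4
8 1 0

After move 7 (U):
5 6 2
3 7 0
8 1 4

After move 8 (U):
5 6 0
3 7 2
8 1 4

After move 9 (D):
5 6 2
3 7 0
8 1 4

After move 10 (L):
5 6 2
3 0 7
8 1 4

After move 11 (R):
5 6 2
3 7 0
8 1 4

Answer: 5, 6, 2, 3, 7, 0, 8, 1, 4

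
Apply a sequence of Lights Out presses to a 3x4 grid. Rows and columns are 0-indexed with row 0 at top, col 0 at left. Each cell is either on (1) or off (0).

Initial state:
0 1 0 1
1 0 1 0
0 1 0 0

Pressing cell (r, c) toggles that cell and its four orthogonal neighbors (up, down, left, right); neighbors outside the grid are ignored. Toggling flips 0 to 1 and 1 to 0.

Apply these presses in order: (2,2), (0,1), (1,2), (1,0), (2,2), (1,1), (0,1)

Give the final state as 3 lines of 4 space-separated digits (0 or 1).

After press 1 at (2,2):
0 1 0 1
1 0 0 0
0 0 1 1

After press 2 at (0,1):
1 0 1 1
1 1 0 0
0 0 1 1

After press 3 at (1,2):
1 0 0 1
1 0 1 1
0 0 0 1

After press 4 at (1,0):
0 0 0 1
0 1 1 1
1 0 0 1

After press 5 at (2,2):
0 0 0 1
0 1 0 1
1 1 1 0

After press 6 at (1,1):
0 1 0 1
1 0 1 1
1 0 1 0

After press 7 at (0,1):
1 0 1 1
1 1 1 1
1 0 1 0

Answer: 1 0 1 1
1 1 1 1
1 0 1 0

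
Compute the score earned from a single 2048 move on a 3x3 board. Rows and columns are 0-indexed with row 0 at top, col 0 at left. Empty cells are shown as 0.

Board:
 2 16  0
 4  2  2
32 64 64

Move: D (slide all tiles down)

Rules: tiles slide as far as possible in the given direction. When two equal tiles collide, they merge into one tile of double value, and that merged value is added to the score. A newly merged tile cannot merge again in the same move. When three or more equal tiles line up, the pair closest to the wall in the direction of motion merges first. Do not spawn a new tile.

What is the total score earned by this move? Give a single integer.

Slide down:
col 0: [2, 4, 32] -> [2, 4, 32]  score +0 (running 0)
col 1: [16, 2, 64] -> [16, 2, 64]  score +0 (running 0)
col 2: [0, 2, 64] -> [0, 2, 64]  score +0 (running 0)
Board after move:
 2 16  0
 4  2  2
32 64 64

Answer: 0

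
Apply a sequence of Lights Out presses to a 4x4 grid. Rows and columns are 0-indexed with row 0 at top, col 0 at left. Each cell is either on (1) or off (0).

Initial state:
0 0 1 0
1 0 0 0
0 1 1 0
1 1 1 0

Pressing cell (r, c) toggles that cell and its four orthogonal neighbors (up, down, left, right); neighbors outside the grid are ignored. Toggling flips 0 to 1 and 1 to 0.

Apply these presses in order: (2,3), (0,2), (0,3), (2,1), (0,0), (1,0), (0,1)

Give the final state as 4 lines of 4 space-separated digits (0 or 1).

Answer: 1 1 0 0
1 1 1 0
0 0 1 1
1 0 1 1

Derivation:
After press 1 at (2,3):
0 0 1 0
1 0 0 1
0 1 0 1
1 1 1 1

After press 2 at (0,2):
0 1 0 1
1 0 1 1
0 1 0 1
1 1 1 1

After press 3 at (0,3):
0 1 1 0
1 0 1 0
0 1 0 1
1 1 1 1

After press 4 at (2,1):
0 1 1 0
1 1 1 0
1 0 1 1
1 0 1 1

After press 5 at (0,0):
1 0 1 0
0 1 1 0
1 0 1 1
1 0 1 1

After press 6 at (1,0):
0 0 1 0
1 0 1 0
0 0 1 1
1 0 1 1

After press 7 at (0,1):
1 1 0 0
1 1 1 0
0 0 1 1
1 0 1 1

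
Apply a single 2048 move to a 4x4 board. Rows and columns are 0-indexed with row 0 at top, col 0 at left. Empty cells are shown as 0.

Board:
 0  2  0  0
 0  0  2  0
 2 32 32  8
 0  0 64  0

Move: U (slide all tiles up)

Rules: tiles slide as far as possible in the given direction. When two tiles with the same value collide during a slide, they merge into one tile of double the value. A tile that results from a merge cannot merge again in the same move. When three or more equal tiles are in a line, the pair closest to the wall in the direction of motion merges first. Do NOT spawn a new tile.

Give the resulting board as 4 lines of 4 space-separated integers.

Answer:  2  2  2  8
 0 32 32  0
 0  0 64  0
 0  0  0  0

Derivation:
Slide up:
col 0: [0, 0, 2, 0] -> [2, 0, 0, 0]
col 1: [2, 0, 32, 0] -> [2, 32, 0, 0]
col 2: [0, 2, 32, 64] -> [2, 32, 64, 0]
col 3: [0, 0, 8, 0] -> [8, 0, 0, 0]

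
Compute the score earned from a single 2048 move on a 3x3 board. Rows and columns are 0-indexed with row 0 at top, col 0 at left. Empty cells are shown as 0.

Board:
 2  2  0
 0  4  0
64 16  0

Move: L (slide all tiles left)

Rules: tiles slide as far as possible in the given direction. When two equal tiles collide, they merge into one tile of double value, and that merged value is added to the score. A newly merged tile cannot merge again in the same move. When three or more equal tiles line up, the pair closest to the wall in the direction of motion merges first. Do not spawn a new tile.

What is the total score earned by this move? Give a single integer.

Slide left:
row 0: [2, 2, 0] -> [4, 0, 0]  score +4 (running 4)
row 1: [0, 4, 0] -> [4, 0, 0]  score +0 (running 4)
row 2: [64, 16, 0] -> [64, 16, 0]  score +0 (running 4)
Board after move:
 4  0  0
 4  0  0
64 16  0

Answer: 4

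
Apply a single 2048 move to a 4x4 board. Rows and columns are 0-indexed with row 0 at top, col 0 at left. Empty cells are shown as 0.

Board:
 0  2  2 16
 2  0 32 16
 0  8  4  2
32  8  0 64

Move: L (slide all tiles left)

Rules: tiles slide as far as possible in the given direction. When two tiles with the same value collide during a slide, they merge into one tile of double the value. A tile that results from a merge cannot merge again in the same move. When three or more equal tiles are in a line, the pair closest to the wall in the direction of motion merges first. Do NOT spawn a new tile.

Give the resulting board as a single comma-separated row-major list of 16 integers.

Slide left:
row 0: [0, 2, 2, 16] -> [4, 16, 0, 0]
row 1: [2, 0, 32, 16] -> [2, 32, 16, 0]
row 2: [0, 8, 4, 2] -> [8, 4, 2, 0]
row 3: [32, 8, 0, 64] -> [32, 8, 64, 0]

Answer: 4, 16, 0, 0, 2, 32, 16, 0, 8, 4, 2, 0, 32, 8, 64, 0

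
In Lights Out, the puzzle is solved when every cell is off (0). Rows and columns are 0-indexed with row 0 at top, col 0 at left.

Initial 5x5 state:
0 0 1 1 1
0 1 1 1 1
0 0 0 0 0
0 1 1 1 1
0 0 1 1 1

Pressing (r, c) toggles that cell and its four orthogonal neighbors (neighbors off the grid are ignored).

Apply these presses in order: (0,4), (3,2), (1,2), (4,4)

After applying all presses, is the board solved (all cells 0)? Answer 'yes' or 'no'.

Answer: yes

Derivation:
After press 1 at (0,4):
0 0 1 0 0
0 1 1 1 0
0 0 0 0 0
0 1 1 1 1
0 0 1 1 1

After press 2 at (3,2):
0 0 1 0 0
0 1 1 1 0
0 0 1 0 0
0 0 0 0 1
0 0 0 1 1

After press 3 at (1,2):
0 0 0 0 0
0 0 0 0 0
0 0 0 0 0
0 0 0 0 1
0 0 0 1 1

After press 4 at (4,4):
0 0 0 0 0
0 0 0 0 0
0 0 0 0 0
0 0 0 0 0
0 0 0 0 0

Lights still on: 0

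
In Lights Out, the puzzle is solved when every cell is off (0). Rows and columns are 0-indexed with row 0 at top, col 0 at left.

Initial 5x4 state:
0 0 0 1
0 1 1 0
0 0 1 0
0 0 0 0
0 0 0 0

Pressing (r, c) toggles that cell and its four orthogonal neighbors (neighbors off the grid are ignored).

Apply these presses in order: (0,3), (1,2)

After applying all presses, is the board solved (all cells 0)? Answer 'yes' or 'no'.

Answer: yes

Derivation:
After press 1 at (0,3):
0 0 1 0
0 1 1 1
0 0 1 0
0 0 0 0
0 0 0 0

After press 2 at (1,2):
0 0 0 0
0 0 0 0
0 0 0 0
0 0 0 0
0 0 0 0

Lights still on: 0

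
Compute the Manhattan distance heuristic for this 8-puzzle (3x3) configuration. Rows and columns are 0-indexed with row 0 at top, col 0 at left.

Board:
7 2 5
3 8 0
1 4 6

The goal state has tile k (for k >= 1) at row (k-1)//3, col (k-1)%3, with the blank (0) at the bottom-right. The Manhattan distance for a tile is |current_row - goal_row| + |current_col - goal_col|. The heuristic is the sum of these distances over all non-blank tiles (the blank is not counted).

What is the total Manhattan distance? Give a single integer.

Tile 7: (0,0)->(2,0) = 2
Tile 2: (0,1)->(0,1) = 0
Tile 5: (0,2)->(1,1) = 2
Tile 3: (1,0)->(0,2) = 3
Tile 8: (1,1)->(2,1) = 1
Tile 1: (2,0)->(0,0) = 2
Tile 4: (2,1)->(1,0) = 2
Tile 6: (2,2)->(1,2) = 1
Sum: 2 + 0 + 2 + 3 + 1 + 2 + 2 + 1 = 13

Answer: 13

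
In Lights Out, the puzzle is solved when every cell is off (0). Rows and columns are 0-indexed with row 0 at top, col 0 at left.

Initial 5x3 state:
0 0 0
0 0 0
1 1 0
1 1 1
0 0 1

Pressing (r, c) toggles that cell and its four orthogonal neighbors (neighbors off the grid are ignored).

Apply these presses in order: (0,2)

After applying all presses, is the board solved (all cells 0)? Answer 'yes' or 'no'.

Answer: no

Derivation:
After press 1 at (0,2):
0 1 1
0 0 1
1 1 0
1 1 1
0 0 1

Lights still on: 9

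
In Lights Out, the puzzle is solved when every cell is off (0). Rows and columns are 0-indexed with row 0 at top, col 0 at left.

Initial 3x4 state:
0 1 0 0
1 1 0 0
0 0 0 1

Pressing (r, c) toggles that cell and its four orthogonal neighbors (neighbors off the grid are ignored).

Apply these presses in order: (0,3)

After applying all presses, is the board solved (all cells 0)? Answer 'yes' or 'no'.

Answer: no

Derivation:
After press 1 at (0,3):
0 1 1 1
1 1 0 1
0 0 0 1

Lights still on: 7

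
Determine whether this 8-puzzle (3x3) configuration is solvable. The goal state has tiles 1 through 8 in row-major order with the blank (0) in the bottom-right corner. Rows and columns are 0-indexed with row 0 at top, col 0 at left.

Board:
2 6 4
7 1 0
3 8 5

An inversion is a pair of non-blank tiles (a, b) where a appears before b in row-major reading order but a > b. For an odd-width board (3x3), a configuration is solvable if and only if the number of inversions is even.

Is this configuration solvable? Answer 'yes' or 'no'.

Inversions (pairs i<j in row-major order where tile[i] > tile[j] > 0): 11
11 is odd, so the puzzle is not solvable.

Answer: no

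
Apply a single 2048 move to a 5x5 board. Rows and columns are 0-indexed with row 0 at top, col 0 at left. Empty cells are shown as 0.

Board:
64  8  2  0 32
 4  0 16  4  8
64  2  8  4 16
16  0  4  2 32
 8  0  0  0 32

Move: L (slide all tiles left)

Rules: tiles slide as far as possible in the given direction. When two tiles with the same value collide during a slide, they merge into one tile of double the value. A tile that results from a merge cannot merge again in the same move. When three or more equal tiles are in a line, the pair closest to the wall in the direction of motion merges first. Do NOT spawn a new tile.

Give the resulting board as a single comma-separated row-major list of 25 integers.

Answer: 64, 8, 2, 32, 0, 4, 16, 4, 8, 0, 64, 2, 8, 4, 16, 16, 4, 2, 32, 0, 8, 32, 0, 0, 0

Derivation:
Slide left:
row 0: [64, 8, 2, 0, 32] -> [64, 8, 2, 32, 0]
row 1: [4, 0, 16, 4, 8] -> [4, 16, 4, 8, 0]
row 2: [64, 2, 8, 4, 16] -> [64, 2, 8, 4, 16]
row 3: [16, 0, 4, 2, 32] -> [16, 4, 2, 32, 0]
row 4: [8, 0, 0, 0, 32] -> [8, 32, 0, 0, 0]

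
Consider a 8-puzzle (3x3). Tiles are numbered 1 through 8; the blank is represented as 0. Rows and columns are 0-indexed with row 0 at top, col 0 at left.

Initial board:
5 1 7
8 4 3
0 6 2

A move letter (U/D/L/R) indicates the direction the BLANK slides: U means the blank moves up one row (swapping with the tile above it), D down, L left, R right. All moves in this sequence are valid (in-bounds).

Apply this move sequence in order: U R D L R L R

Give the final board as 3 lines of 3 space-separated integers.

After move 1 (U):
5 1 7
0 4 3
8 6 2

After move 2 (R):
5 1 7
4 0 3
8 6 2

After move 3 (D):
5 1 7
4 6 3
8 0 2

After move 4 (L):
5 1 7
4 6 3
0 8 2

After move 5 (R):
5 1 7
4 6 3
8 0 2

After move 6 (L):
5 1 7
4 6 3
0 8 2

After move 7 (R):
5 1 7
4 6 3
8 0 2

Answer: 5 1 7
4 6 3
8 0 2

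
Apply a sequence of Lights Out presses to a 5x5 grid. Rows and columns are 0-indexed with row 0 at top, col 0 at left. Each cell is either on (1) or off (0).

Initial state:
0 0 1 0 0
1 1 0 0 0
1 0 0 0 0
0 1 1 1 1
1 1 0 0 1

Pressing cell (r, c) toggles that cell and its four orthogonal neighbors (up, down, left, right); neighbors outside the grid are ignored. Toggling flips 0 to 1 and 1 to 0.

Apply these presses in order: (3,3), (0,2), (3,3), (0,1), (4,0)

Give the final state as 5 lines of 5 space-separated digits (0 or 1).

Answer: 1 0 1 1 0
1 0 1 0 0
1 0 0 0 0
1 1 1 1 1
0 0 0 0 1

Derivation:
After press 1 at (3,3):
0 0 1 0 0
1 1 0 0 0
1 0 0 1 0
0 1 0 0 0
1 1 0 1 1

After press 2 at (0,2):
0 1 0 1 0
1 1 1 0 0
1 0 0 1 0
0 1 0 0 0
1 1 0 1 1

After press 3 at (3,3):
0 1 0 1 0
1 1 1 0 0
1 0 0 0 0
0 1 1 1 1
1 1 0 0 1

After press 4 at (0,1):
1 0 1 1 0
1 0 1 0 0
1 0 0 0 0
0 1 1 1 1
1 1 0 0 1

After press 5 at (4,0):
1 0 1 1 0
1 0 1 0 0
1 0 0 0 0
1 1 1 1 1
0 0 0 0 1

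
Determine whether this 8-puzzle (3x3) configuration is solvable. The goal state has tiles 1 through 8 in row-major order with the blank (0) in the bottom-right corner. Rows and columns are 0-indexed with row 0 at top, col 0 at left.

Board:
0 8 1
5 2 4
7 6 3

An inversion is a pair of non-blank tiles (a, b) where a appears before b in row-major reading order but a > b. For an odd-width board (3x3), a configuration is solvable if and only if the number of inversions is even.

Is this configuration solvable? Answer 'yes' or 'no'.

Answer: yes

Derivation:
Inversions (pairs i<j in row-major order where tile[i] > tile[j] > 0): 14
14 is even, so the puzzle is solvable.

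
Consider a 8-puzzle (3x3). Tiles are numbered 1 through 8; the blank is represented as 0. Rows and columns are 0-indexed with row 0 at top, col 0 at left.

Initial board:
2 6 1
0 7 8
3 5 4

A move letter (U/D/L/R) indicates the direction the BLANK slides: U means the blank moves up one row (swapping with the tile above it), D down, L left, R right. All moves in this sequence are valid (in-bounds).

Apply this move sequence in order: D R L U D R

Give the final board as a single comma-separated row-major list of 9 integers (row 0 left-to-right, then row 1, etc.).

After move 1 (D):
2 6 1
3 7 8
0 5 4

After move 2 (R):
2 6 1
3 7 8
5 0 4

After move 3 (L):
2 6 1
3 7 8
0 5 4

After move 4 (U):
2 6 1
0 7 8
3 5 4

After move 5 (D):
2 6 1
3 7 8
0 5 4

After move 6 (R):
2 6 1
3 7 8
5 0 4

Answer: 2, 6, 1, 3, 7, 8, 5, 0, 4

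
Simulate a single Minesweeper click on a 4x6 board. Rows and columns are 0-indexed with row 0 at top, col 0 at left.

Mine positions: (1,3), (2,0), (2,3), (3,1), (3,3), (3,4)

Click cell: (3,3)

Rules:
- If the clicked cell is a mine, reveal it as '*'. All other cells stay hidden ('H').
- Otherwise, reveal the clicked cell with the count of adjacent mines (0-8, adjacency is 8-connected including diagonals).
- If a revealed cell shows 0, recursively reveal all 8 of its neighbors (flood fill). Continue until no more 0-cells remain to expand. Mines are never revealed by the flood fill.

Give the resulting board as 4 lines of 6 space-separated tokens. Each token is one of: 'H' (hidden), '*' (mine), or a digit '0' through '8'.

H H H H H H
H H H H H H
H H H H H H
H H H * H H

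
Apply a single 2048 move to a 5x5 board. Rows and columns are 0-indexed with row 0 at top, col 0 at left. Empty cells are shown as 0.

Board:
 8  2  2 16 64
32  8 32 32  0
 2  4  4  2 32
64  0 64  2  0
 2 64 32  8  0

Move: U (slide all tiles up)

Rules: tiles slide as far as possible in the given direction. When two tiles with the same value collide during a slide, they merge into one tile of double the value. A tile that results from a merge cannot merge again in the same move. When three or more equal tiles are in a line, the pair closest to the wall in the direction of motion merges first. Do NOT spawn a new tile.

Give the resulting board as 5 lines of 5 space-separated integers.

Answer:  8  2  2 16 64
32  8 32 32 32
 2  4  4  4  0
64 64 64  8  0
 2  0 32  0  0

Derivation:
Slide up:
col 0: [8, 32, 2, 64, 2] -> [8, 32, 2, 64, 2]
col 1: [2, 8, 4, 0, 64] -> [2, 8, 4, 64, 0]
col 2: [2, 32, 4, 64, 32] -> [2, 32, 4, 64, 32]
col 3: [16, 32, 2, 2, 8] -> [16, 32, 4, 8, 0]
col 4: [64, 0, 32, 0, 0] -> [64, 32, 0, 0, 0]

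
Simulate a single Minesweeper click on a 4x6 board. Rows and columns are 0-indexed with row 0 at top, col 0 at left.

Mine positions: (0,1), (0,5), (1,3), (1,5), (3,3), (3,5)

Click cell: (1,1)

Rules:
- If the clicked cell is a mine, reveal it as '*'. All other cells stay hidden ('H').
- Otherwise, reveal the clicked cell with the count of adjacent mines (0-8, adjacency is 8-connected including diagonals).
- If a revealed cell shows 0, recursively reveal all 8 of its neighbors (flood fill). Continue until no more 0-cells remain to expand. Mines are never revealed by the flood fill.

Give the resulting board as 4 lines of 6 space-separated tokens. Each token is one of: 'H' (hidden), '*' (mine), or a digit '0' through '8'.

H H H H H H
H 1 H H H H
H H H H H H
H H H H H H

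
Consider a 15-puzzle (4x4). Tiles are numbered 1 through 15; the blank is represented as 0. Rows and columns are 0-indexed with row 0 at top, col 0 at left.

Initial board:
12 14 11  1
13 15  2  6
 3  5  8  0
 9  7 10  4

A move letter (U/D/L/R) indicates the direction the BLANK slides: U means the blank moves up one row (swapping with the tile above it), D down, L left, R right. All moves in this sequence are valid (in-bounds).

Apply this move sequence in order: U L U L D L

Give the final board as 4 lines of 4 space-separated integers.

After move 1 (U):
12 14 11  1
13 15  2  0
 3  5  8  6
 9  7 10  4

After move 2 (L):
12 14 11  1
13 15  0  2
 3  5  8  6
 9  7 10  4

After move 3 (U):
12 14  0  1
13 15 11  2
 3  5  8  6
 9  7 10  4

After move 4 (L):
12  0 14  1
13 15 11  2
 3  5  8  6
 9  7 10  4

After move 5 (D):
12 15 14  1
13  0 11  2
 3  5  8  6
 9  7 10  4

After move 6 (L):
12 15 14  1
 0 13 11  2
 3  5  8  6
 9  7 10  4

Answer: 12 15 14  1
 0 13 11  2
 3  5  8  6
 9  7 10  4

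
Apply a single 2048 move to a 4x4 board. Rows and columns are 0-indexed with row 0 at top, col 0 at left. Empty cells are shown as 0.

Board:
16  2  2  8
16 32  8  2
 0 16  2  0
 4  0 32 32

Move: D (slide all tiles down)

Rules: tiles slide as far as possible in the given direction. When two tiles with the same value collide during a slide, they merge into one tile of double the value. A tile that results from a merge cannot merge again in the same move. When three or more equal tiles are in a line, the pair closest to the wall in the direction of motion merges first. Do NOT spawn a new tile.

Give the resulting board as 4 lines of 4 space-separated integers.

Slide down:
col 0: [16, 16, 0, 4] -> [0, 0, 32, 4]
col 1: [2, 32, 16, 0] -> [0, 2, 32, 16]
col 2: [2, 8, 2, 32] -> [2, 8, 2, 32]
col 3: [8, 2, 0, 32] -> [0, 8, 2, 32]

Answer:  0  0  2  0
 0  2  8  8
32 32  2  2
 4 16 32 32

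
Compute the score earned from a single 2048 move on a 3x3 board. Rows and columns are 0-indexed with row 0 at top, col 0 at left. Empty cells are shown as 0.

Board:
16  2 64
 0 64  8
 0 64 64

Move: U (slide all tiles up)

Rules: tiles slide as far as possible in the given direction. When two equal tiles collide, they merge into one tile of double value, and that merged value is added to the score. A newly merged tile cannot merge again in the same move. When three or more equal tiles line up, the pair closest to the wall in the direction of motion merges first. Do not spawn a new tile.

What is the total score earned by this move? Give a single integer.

Slide up:
col 0: [16, 0, 0] -> [16, 0, 0]  score +0 (running 0)
col 1: [2, 64, 64] -> [2, 128, 0]  score +128 (running 128)
col 2: [64, 8, 64] -> [64, 8, 64]  score +0 (running 128)
Board after move:
 16   2  64
  0 128   8
  0   0  64

Answer: 128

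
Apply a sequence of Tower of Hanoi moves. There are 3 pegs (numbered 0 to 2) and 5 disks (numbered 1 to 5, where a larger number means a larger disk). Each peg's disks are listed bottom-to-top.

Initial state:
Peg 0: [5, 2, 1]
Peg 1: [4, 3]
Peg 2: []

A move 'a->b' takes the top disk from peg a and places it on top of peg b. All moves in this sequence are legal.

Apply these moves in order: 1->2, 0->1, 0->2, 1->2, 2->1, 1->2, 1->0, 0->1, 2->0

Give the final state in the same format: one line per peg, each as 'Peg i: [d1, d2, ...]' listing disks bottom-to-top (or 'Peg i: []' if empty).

Answer: Peg 0: [5, 1]
Peg 1: [4]
Peg 2: [3, 2]

Derivation:
After move 1 (1->2):
Peg 0: [5, 2, 1]
Peg 1: [4]
Peg 2: [3]

After move 2 (0->1):
Peg 0: [5, 2]
Peg 1: [4, 1]
Peg 2: [3]

After move 3 (0->2):
Peg 0: [5]
Peg 1: [4, 1]
Peg 2: [3, 2]

After move 4 (1->2):
Peg 0: [5]
Peg 1: [4]
Peg 2: [3, 2, 1]

After move 5 (2->1):
Peg 0: [5]
Peg 1: [4, 1]
Peg 2: [3, 2]

After move 6 (1->2):
Peg 0: [5]
Peg 1: [4]
Peg 2: [3, 2, 1]

After move 7 (1->0):
Peg 0: [5, 4]
Peg 1: []
Peg 2: [3, 2, 1]

After move 8 (0->1):
Peg 0: [5]
Peg 1: [4]
Peg 2: [3, 2, 1]

After move 9 (2->0):
Peg 0: [5, 1]
Peg 1: [4]
Peg 2: [3, 2]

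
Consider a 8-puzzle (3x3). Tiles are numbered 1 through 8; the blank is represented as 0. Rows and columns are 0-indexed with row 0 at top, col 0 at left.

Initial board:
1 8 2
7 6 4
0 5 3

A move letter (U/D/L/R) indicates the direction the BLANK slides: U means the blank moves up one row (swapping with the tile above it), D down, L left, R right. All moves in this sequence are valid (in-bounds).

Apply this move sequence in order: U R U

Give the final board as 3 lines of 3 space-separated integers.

Answer: 1 0 2
6 8 4
7 5 3

Derivation:
After move 1 (U):
1 8 2
0 6 4
7 5 3

After move 2 (R):
1 8 2
6 0 4
7 5 3

After move 3 (U):
1 0 2
6 8 4
7 5 3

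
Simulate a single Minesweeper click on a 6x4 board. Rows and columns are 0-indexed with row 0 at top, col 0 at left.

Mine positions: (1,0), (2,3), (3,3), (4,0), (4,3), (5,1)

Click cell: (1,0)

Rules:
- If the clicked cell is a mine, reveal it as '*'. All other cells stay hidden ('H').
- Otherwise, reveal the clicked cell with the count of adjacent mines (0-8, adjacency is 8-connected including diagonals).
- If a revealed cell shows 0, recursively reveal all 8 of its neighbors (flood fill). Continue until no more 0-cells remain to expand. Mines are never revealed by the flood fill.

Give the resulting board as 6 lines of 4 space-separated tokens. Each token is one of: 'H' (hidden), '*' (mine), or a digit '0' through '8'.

H H H H
* H H H
H H H H
H H H H
H H H H
H H H H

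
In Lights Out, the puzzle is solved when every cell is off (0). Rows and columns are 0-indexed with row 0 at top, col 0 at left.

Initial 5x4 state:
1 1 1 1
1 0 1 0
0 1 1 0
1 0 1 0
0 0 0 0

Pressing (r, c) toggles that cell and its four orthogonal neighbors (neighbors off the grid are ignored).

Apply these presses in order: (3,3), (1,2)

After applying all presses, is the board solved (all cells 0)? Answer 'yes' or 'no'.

Answer: no

Derivation:
After press 1 at (3,3):
1 1 1 1
1 0 1 0
0 1 1 1
1 0 0 1
0 0 0 1

After press 2 at (1,2):
1 1 0 1
1 1 0 1
0 1 0 1
1 0 0 1
0 0 0 1

Lights still on: 11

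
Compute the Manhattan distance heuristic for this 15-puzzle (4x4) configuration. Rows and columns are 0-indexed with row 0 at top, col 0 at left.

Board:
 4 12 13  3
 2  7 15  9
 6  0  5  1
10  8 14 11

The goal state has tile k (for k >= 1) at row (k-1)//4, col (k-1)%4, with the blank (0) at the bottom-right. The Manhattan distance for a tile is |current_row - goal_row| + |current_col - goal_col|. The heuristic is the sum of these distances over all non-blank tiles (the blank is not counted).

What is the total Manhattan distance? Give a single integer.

Tile 4: at (0,0), goal (0,3), distance |0-0|+|0-3| = 3
Tile 12: at (0,1), goal (2,3), distance |0-2|+|1-3| = 4
Tile 13: at (0,2), goal (3,0), distance |0-3|+|2-0| = 5
Tile 3: at (0,3), goal (0,2), distance |0-0|+|3-2| = 1
Tile 2: at (1,0), goal (0,1), distance |1-0|+|0-1| = 2
Tile 7: at (1,1), goal (1,2), distance |1-1|+|1-2| = 1
Tile 15: at (1,2), goal (3,2), distance |1-3|+|2-2| = 2
Tile 9: at (1,3), goal (2,0), distance |1-2|+|3-0| = 4
Tile 6: at (2,0), goal (1,1), distance |2-1|+|0-1| = 2
Tile 5: at (2,2), goal (1,0), distance |2-1|+|2-0| = 3
Tile 1: at (2,3), goal (0,0), distance |2-0|+|3-0| = 5
Tile 10: at (3,0), goal (2,1), distance |3-2|+|0-1| = 2
Tile 8: at (3,1), goal (1,3), distance |3-1|+|1-3| = 4
Tile 14: at (3,2), goal (3,1), distance |3-3|+|2-1| = 1
Tile 11: at (3,3), goal (2,2), distance |3-2|+|3-2| = 2
Sum: 3 + 4 + 5 + 1 + 2 + 1 + 2 + 4 + 2 + 3 + 5 + 2 + 4 + 1 + 2 = 41

Answer: 41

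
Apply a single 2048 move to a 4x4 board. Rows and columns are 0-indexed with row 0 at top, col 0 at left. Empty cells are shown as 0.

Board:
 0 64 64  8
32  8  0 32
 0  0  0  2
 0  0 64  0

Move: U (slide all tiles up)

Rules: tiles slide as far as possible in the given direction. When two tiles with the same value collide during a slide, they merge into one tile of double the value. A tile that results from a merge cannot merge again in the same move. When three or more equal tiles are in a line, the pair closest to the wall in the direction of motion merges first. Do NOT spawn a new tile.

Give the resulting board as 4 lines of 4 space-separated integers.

Answer:  32  64 128   8
  0   8   0  32
  0   0   0   2
  0   0   0   0

Derivation:
Slide up:
col 0: [0, 32, 0, 0] -> [32, 0, 0, 0]
col 1: [64, 8, 0, 0] -> [64, 8, 0, 0]
col 2: [64, 0, 0, 64] -> [128, 0, 0, 0]
col 3: [8, 32, 2, 0] -> [8, 32, 2, 0]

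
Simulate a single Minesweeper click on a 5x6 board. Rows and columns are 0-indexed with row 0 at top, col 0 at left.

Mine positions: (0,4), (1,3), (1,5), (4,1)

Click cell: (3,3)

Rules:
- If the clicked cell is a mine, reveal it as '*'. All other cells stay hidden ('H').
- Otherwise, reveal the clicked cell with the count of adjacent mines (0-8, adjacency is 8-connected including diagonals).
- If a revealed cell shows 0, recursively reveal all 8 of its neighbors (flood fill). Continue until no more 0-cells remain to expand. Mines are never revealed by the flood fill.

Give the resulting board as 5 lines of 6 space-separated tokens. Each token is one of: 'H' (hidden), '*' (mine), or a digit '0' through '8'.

H H H H H H
H H H H H H
H H 1 1 2 1
H H 1 0 0 0
H H 1 0 0 0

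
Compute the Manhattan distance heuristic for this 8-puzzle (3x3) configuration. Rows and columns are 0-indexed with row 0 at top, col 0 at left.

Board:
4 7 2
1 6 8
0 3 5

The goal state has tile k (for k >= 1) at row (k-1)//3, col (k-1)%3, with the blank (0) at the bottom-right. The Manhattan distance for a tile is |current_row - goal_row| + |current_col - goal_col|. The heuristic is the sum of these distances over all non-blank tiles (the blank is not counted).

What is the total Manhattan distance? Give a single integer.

Tile 4: (0,0)->(1,0) = 1
Tile 7: (0,1)->(2,0) = 3
Tile 2: (0,2)->(0,1) = 1
Tile 1: (1,0)->(0,0) = 1
Tile 6: (1,1)->(1,2) = 1
Tile 8: (1,2)->(2,1) = 2
Tile 3: (2,1)->(0,2) = 3
Tile 5: (2,2)->(1,1) = 2
Sum: 1 + 3 + 1 + 1 + 1 + 2 + 3 + 2 = 14

Answer: 14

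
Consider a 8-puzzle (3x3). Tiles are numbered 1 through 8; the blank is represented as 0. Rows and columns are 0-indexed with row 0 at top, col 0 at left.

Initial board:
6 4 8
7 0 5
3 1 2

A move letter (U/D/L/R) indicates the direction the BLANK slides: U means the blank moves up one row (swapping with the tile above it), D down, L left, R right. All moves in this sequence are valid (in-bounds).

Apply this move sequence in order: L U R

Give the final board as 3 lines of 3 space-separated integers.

After move 1 (L):
6 4 8
0 7 5
3 1 2

After move 2 (U):
0 4 8
6 7 5
3 1 2

After move 3 (R):
4 0 8
6 7 5
3 1 2

Answer: 4 0 8
6 7 5
3 1 2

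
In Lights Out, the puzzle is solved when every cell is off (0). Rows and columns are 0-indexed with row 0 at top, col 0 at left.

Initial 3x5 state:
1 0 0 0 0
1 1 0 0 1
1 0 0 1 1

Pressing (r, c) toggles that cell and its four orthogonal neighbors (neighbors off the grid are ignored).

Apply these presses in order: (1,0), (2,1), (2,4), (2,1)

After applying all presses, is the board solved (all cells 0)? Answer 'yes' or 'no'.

Answer: yes

Derivation:
After press 1 at (1,0):
0 0 0 0 0
0 0 0 0 1
0 0 0 1 1

After press 2 at (2,1):
0 0 0 0 0
0 1 0 0 1
1 1 1 1 1

After press 3 at (2,4):
0 0 0 0 0
0 1 0 0 0
1 1 1 0 0

After press 4 at (2,1):
0 0 0 0 0
0 0 0 0 0
0 0 0 0 0

Lights still on: 0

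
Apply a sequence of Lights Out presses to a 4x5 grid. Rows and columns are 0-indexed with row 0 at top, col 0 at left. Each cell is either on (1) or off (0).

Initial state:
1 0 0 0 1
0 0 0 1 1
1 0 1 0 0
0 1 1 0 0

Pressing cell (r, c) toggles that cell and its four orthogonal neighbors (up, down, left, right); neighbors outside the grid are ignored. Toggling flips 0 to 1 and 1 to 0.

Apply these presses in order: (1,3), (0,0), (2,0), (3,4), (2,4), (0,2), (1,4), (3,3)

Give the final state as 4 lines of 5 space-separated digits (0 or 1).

After press 1 at (1,3):
1 0 0 1 1
0 0 1 0 0
1 0 1 1 0
0 1 1 0 0

After press 2 at (0,0):
0 1 0 1 1
1 0 1 0 0
1 0 1 1 0
0 1 1 0 0

After press 3 at (2,0):
0 1 0 1 1
0 0 1 0 0
0 1 1 1 0
1 1 1 0 0

After press 4 at (3,4):
0 1 0 1 1
0 0 1 0 0
0 1 1 1 1
1 1 1 1 1

After press 5 at (2,4):
0 1 0 1 1
0 0 1 0 1
0 1 1 0 0
1 1 1 1 0

After press 6 at (0,2):
0 0 1 0 1
0 0 0 0 1
0 1 1 0 0
1 1 1 1 0

After press 7 at (1,4):
0 0 1 0 0
0 0 0 1 0
0 1 1 0 1
1 1 1 1 0

After press 8 at (3,3):
0 0 1 0 0
0 0 0 1 0
0 1 1 1 1
1 1 0 0 1

Answer: 0 0 1 0 0
0 0 0 1 0
0 1 1 1 1
1 1 0 0 1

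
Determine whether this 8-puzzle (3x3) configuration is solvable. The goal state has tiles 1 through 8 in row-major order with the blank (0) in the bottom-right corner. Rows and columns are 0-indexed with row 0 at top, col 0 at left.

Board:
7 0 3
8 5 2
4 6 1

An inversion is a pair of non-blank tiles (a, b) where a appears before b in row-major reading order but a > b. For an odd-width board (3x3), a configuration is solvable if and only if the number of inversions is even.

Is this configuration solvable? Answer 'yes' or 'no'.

Inversions (pairs i<j in row-major order where tile[i] > tile[j] > 0): 19
19 is odd, so the puzzle is not solvable.

Answer: no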